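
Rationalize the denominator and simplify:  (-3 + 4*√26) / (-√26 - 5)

-119 + 23*√26

Multiply numerator and denominator by -5 + √26.
Denominator becomes -1; numerator becomes -23*√26 + 119.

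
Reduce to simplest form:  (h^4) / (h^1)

h^3

Quotient: h^3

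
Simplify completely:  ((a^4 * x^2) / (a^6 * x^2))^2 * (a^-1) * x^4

Inside the bracket: (a^-2)
Raise to the power 2: (a^-4)
Multiply by (a^-1) * x^4: add exponents.

x^4/a^5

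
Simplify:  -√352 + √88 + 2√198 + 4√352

20*√22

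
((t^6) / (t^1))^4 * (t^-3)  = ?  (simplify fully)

t^17

Inside the bracket: t^5
Raise to the power 4: t^20
Multiply by (t^-3): add exponents.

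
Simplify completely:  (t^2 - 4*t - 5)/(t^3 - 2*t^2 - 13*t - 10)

Factor: t^2 - 4*t - 5 = (t - 5)*(t + 1);  t^3 - 2*t^2 - 13*t - 10 = (t + 1)*(t - 5)*(t + 2)
Cancel the common factors (t + 1), (t - 5).

1/(t + 2)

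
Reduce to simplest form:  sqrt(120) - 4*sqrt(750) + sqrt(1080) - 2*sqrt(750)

sqrt(120) = 2*sqrt(30); 4*sqrt(750) = 20*sqrt(30); sqrt(1080) = 6*sqrt(30); 2*sqrt(750) = 10*sqrt(30)
Combine: (2 - 20 + 6 - 10)·sqrt(30) = -22*sqrt(30)

-22*sqrt(30)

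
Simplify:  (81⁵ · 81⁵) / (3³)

81⁵ = 3^20; 81⁵ = 3^20; 3³ = 3^3
Combine exponents: 3^37

3^37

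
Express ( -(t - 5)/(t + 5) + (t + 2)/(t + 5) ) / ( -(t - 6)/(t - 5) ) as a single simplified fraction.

Numerator: -(t - 5)/(t + 5) + (t + 2)/(t + 5) = 7/(t + 5)
Denominator: -(t - 6)/(t - 5) = (-t + 6)/(t - 5)
Divide: (7/(t + 5)) · ((t - 5)/(-t + 6)) = (-7*t + 35)/(t**2 - t - 30)

(-7*t + 35)/(t**2 - t - 30)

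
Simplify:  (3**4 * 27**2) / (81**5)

3**(-10)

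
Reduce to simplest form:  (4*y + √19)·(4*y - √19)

16*y² - 19

(4*y)^2 - (√19)^2 = 16*y² - 19.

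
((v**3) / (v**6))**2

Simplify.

v**(-6)

Inside the bracket: (v**-3)
Raise to the power 2: (v**-6)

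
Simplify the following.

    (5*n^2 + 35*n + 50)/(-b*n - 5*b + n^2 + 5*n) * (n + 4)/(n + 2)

(-5*n - 20)/(b - n)

Factor: 5*n^2 + 35*n + 50 = 5*(n + 5)*(n + 2);  -b*n - 5*b + n^2 + 5*n = (-b + n)*(n + 5)
Cancel the common factors (n + 2), (n + 5).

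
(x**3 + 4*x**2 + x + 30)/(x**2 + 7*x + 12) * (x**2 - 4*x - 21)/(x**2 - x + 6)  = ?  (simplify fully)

(x**2 - 2*x - 35)/(x + 4)

Factor: x**3 + 4*x**2 + x + 30 = (x + 5)*(x**2 - x + 6);  x**2 + 7*x + 12 = (x + 4)*(x + 3);  x**2 - 4*x - 21 = (x + 3)*(x - 7)
Cancel the common factors (x**2 - x + 6), (x + 3).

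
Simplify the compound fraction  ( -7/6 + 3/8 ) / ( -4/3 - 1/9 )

57/104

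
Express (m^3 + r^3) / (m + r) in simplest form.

m^2 - m*r + r^2

Apply the sum-of-cubes factorisation and cancel (m + r).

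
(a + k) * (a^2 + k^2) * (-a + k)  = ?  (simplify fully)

Telescope via difference of squares: (k+a)(k-a) = -a^2 + k^2, then repeat with the next factor.

-a^4 + k^4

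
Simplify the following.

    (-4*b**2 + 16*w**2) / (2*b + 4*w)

-4*b**2 + 16*w**2 factors as 4*(-b + 2*w)*(b + 2*w).

-2*b + 4*w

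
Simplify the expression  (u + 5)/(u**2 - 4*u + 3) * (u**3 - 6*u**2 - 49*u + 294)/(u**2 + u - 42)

(u**2 - 2*u - 35)/(u**2 - 4*u + 3)

Factor: u**2 - 4*u + 3 = (u - 1)*(u - 3);  u**3 - 6*u**2 - 49*u + 294 = (u - 6)*(u + 7)*(u - 7);  u**2 + u - 42 = (u + 7)*(u - 6)
Cancel the common factors (u + 7), (u - 6).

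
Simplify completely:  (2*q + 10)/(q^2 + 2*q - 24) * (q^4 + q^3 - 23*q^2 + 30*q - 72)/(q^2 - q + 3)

Factor: 2*q + 10 = 2*(q + 5);  q^2 + 2*q - 24 = (q - 4)*(q + 6);  q^4 + q^3 - 23*q^2 + 30*q - 72 = (q^2 - q + 3)*(q - 4)*(q + 6)
Cancel the common factors (q^2 - q + 3), (q - 4), (q + 6).

2*q + 10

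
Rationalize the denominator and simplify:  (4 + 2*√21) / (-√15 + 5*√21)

(2*√15 + 3*√35 + 10*√21 + 105)/255

Multiply numerator and denominator by √15 + 5*√21.
Denominator becomes 510; numerator becomes 4*√15 + 6*√35 + 20*√21 + 210.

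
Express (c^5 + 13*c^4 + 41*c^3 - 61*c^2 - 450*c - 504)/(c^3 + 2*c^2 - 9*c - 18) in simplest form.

c^2 + 11*c + 28

Factor: c^5 + 13*c^4 + 41*c^3 - 61*c^2 - 450*c - 504 = (c - 3)*(c + 3)*(c + 2)*(c + 4)*(c + 7);  c^3 + 2*c^2 - 9*c - 18 = (c + 2)*(c - 3)*(c + 3)
Cancel the common factors (c - 3), (c + 3), (c + 2).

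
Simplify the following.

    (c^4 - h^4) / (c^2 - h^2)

c^2 + h^2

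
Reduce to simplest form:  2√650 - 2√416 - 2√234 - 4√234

2√650 = 10*√26; 2√416 = 8*√26; 2√234 = 6*√26; 4√234 = 12*√26
Combine: (10 - 8 - 6 - 12)·√26 = -16*√26

-16*√26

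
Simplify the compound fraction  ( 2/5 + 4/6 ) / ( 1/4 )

Numerator: 2/5 + 4/6 = 16/15
Denominator: 1/4 = 1/4
Divide: (16/15) · (4) = 64/15

64/15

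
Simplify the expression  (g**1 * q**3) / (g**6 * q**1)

Quotient: (g**-5) * q**2

q**2/g**5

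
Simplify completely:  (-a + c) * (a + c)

-a^2 + c^2

(c+a)(c-a) = -a^2 + c^2.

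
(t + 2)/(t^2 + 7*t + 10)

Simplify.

Factor: t^2 + 7*t + 10 = (t + 2)*(t + 5)
Cancel the common factor (t + 2).

1/(t + 5)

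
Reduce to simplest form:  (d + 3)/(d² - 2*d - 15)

1/(d - 5)

Factor: d² - 2*d - 15 = (d - 5)·(d + 3)
Cancel the common factor (d + 3).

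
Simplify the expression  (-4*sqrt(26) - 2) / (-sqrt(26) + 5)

Multiply numerator and denominator by 5 + sqrt(26).
Denominator becomes -1; numerator becomes -114 - 22*sqrt(26).

22*sqrt(26) + 114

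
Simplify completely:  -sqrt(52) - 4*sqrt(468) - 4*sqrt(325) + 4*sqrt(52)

-38*sqrt(13)

sqrt(52) = 2*sqrt(13); 4*sqrt(468) = 24*sqrt(13); 4*sqrt(325) = 20*sqrt(13); 4*sqrt(52) = 8*sqrt(13)
Combine: (-2 - 24 - 20 + 8)·sqrt(13) = -38*sqrt(13)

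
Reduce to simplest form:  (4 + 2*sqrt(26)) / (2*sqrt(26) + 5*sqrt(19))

(-104 - 8*sqrt(26) + 20*sqrt(19) + 10*sqrt(494))/371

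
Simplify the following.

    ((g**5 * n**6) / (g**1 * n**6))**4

g**16

Inside the bracket: g**4
Raise to the power 4: g**16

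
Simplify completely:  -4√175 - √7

4√175 = 20*√7; √7 = √7
Combine: (-20 - 1)·√7 = -21*√7

-21*√7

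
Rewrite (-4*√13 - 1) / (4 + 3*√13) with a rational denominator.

Multiply numerator and denominator by -3*√13 + 4.
Denominator becomes -101; numerator becomes -13*√13 + 152.

(-152 + 13*√13)/101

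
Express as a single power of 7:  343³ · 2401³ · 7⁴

7^25

343³ = 7^9; 2401³ = 7^12; 7⁴ = 7^4
Combine exponents: 7^25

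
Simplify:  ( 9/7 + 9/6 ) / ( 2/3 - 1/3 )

117/14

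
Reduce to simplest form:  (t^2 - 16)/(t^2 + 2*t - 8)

Factor: t^2 - 16 = (t + 4)*(t - 4);  t^2 + 2*t - 8 = (t - 2)*(t + 4)
Cancel the common factor (t + 4).

(t - 4)/(t - 2)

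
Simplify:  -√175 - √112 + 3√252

√175 = 5*√7; √112 = 4*√7; 3√252 = 18*√7
Combine: (-5 - 4 + 18)·√7 = 9*√7

9*√7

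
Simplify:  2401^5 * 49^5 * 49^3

2401^5 = 7^20; 49^5 = 7^10; 49^3 = 7^6
Combine exponents: 7^36

7^36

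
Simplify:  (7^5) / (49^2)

7^5 = 7^5; 49^2 = 7^4
Combine exponents: 7^1

7^1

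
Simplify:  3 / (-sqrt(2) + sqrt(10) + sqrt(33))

(-75*sqrt(10) - 12*sqrt(165) + 123*sqrt(2) + 63*sqrt(33))/361

Group as (sqrt(10) + sqrt(33)) - sqrt(2); multiply by (sqrt(10) + sqrt(33)) + sqrt(2), then rationalise the remaining surd.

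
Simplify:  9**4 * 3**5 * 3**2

3**15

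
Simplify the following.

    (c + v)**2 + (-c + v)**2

2*c**2 + 2*v**2

Binomially expand both and collect terms in v, c.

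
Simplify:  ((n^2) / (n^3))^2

Inside the bracket: (n^-1)
Raise to the power 2: (n^-2)

n^(-2)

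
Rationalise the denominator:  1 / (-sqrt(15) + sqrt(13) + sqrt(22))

(-10*sqrt(15) + 3*sqrt(22) + 12*sqrt(13) + sqrt(4290))/372

Group as (sqrt(13) + sqrt(22)) - sqrt(15); multiply by (sqrt(13) + sqrt(22)) + sqrt(15), then rationalise the remaining surd.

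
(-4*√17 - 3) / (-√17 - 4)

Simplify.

Multiply numerator and denominator by -4 + √17.
Denominator becomes -1; numerator becomes -56 + 13*√17.

-13*√17 + 56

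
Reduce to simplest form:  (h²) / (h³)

Quotient: (h^-1)

1/h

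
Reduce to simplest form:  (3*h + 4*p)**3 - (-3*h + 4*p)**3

54*h**3 + 288*h*p**2

Write as f((4*p),(3*h)) - f((4*p),-(3*h)) and expand.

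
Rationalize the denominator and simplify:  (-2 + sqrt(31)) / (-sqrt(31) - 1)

(-11 + sqrt(31))/10

Multiply numerator and denominator by -1 + sqrt(31).
Denominator becomes -30; numerator becomes -3*sqrt(31) + 33.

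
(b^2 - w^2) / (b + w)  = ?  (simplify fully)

Factor b^2 - w^2 and cancel (b + w).

b - w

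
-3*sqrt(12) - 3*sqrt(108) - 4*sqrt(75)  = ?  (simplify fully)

3*sqrt(12) = 6*sqrt(3); 3*sqrt(108) = 18*sqrt(3); 4*sqrt(75) = 20*sqrt(3)
Combine: (-6 - 18 - 20)·sqrt(3) = -44*sqrt(3)

-44*sqrt(3)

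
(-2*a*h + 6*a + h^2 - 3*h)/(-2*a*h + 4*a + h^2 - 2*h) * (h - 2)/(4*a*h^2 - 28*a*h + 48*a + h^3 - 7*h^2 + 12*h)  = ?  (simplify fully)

Factor: -2*a*h + 6*a + h^2 - 3*h = (-2*a + h)*(h - 3);  -2*a*h + 4*a + h^2 - 2*h = (h - 2)*(-2*a + h);  4*a*h^2 - 28*a*h + 48*a + h^3 - 7*h^2 + 12*h = (4*a + h)*(h - 4)*(h - 3)
Cancel the common factors (-2*a + h), (h - 2), (h - 3).

1/(4*a*h - 16*a + h^2 - 4*h)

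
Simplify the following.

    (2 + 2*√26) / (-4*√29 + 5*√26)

(4*√29 + 5*√26 + 4*√754 + 130)/93

Multiply numerator and denominator by 4*√29 + 5*√26.
Denominator becomes 186; numerator becomes 8*√29 + 10*√26 + 8*√754 + 260.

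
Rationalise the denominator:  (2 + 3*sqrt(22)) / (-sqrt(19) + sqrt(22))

Multiply numerator and denominator by sqrt(19) + sqrt(22).
Denominator becomes 3; numerator becomes 2*sqrt(19) + 2*sqrt(22) + 3*sqrt(418) + 66.

(2*sqrt(19) + 2*sqrt(22) + 3*sqrt(418) + 66)/3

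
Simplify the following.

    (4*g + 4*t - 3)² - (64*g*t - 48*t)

Expanding gives 16*g² - 32*g*t - 24*g + 16*t² + 24*t + 9, a perfect square.

(-4*g + 4*t + 3)²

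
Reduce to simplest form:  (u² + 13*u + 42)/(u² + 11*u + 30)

Factor: u² + 13*u + 42 = (u + 7)·(u + 6);  u² + 11*u + 30 = (u + 5)·(u + 6)
Cancel the common factor (u + 6).

(u + 7)/(u + 5)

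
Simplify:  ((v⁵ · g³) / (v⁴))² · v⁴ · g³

g⁹*v⁶

Inside the bracket: v¹ · g³
Raise to the power 2: v² · g⁶
Multiply by v⁴ · g³: add exponents.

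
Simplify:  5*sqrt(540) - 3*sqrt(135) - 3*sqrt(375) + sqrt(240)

10*sqrt(15)

5*sqrt(540) = 30*sqrt(15); 3*sqrt(135) = 9*sqrt(15); 3*sqrt(375) = 15*sqrt(15); sqrt(240) = 4*sqrt(15)
Combine: (30 - 9 - 15 + 4)·sqrt(15) = 10*sqrt(15)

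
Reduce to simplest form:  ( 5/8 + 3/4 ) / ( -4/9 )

Numerator: 5/8 + 3/4 = 11/8
Denominator: -4/9 = -4/9
Divide: (11/8) · (-9/4) = -99/32

-99/32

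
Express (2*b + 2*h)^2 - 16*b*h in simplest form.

4*(b - h)^2

After expansion: 4*b^2 - 8*b*h + 4*h^2 — a perfect-square trinomial.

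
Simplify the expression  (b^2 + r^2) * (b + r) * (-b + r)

-b^4 + r^4

(r+b)(r-b) = -b^2 + r^2; continue pairing.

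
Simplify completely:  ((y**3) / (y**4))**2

y**(-2)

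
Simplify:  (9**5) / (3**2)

3**8

9**5 = 3**10; 3**2 = 3**2
Combine exponents: 3**8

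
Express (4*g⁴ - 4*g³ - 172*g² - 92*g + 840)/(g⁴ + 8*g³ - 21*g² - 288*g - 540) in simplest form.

Factor: 4*g⁴ - 4*g³ - 172*g² - 92*g + 840 = 4·(g - 2)·(g + 5)·(g - 7)·(g + 3);  g⁴ + 8*g³ - 21*g² - 288*g - 540 = (g + 5)·(g + 3)·(g - 6)·(g + 6)
Cancel the common factors (g + 5), (g + 3).

(4*g² - 36*g + 56)/(g² - 36)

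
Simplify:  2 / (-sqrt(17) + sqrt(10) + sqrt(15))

(-4*sqrt(17) + 6*sqrt(15) + 11*sqrt(10) + 5*sqrt(102))/134

Group as (sqrt(10) + sqrt(15)) - sqrt(17); multiply by (sqrt(10) + sqrt(15)) + sqrt(17), then rationalise the remaining surd.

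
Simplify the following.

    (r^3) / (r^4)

1/r

Quotient: (r^-1)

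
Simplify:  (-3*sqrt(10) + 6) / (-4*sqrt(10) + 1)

Multiply numerator and denominator by 1 + 4*sqrt(10).
Denominator becomes -159; numerator becomes -114 + 21*sqrt(10).

(-7*sqrt(10) + 38)/53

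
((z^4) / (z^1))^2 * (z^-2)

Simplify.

z^4

Inside the bracket: z^3
Raise to the power 2: z^6
Multiply by (z^-2): add exponents.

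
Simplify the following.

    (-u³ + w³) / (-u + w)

Apply the difference-of-cubes factorisation and cancel (-u + w).

u² + u*w + w²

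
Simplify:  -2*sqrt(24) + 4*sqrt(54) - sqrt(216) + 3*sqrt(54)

2*sqrt(24) = 4*sqrt(6); 4*sqrt(54) = 12*sqrt(6); sqrt(216) = 6*sqrt(6); 3*sqrt(54) = 9*sqrt(6)
Combine: (-4 + 12 - 6 + 9)·sqrt(6) = 11*sqrt(6)

11*sqrt(6)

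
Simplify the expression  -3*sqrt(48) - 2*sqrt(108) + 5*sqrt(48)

3*sqrt(48) = 12*sqrt(3); 2*sqrt(108) = 12*sqrt(3); 5*sqrt(48) = 20*sqrt(3)
Combine: (-12 - 12 + 20)·sqrt(3) = -4*sqrt(3)

-4*sqrt(3)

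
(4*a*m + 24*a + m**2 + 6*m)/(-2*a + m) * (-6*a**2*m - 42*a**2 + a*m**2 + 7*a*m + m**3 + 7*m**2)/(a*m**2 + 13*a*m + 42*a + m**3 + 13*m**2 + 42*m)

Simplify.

Factor: 4*a*m + 24*a + m**2 + 6*m = (4*a + m)*(m + 6);  -6*a**2*m - 42*a**2 + a*m**2 + 7*a*m + m**3 + 7*m**2 = (3*a + m)*(-2*a + m)*(m + 7);  a*m**2 + 13*a*m + 42*a + m**3 + 13*m**2 + 42*m = (m + 7)*(a + m)*(m + 6)
Cancel the common factors (-2*a + m), (m + 7), (m + 6).

(12*a**2 + 7*a*m + m**2)/(a + m)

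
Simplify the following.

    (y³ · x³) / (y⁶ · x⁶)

1/(x³*y³)

Quotient: (y^-3) · (x^-3)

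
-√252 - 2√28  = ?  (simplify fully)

-10*√7

√252 = 6*√7; 2√28 = 4*√7
Combine: (-6 - 4)·√7 = -10*√7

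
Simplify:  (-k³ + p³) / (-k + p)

p^3 - k^3 = (-k + p)(k² + k*p + p²).

k² + k*p + p²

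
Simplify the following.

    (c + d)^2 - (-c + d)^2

4*c*d

Write as f(d,c) - f(d,-c) and expand.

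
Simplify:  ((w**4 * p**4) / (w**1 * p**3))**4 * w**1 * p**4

Inside the bracket: w**3 * p**1
Raise to the power 4: w**12 * p**4
Multiply by w**1 * p**4: add exponents.

p**8*w**13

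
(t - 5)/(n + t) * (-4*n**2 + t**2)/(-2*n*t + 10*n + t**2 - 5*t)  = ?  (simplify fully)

(2*n + t)/(n + t)

Factor: -4*n**2 + t**2 = (2*n + t)*(-2*n + t);  -2*n*t + 10*n + t**2 - 5*t = (-2*n + t)*(t - 5)
Cancel the common factors (-2*n + t), (t - 5).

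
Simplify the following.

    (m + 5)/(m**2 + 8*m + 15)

1/(m + 3)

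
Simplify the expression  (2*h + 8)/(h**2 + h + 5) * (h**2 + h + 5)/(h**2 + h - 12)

2/(h - 3)

Factor: 2*h + 8 = 2*(h + 4);  h**2 + h - 12 = (h - 3)*(h + 4)
Cancel the common factors (h**2 + h + 5), (h + 4).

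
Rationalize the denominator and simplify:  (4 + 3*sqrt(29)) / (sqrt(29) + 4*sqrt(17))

(-87 - 4*sqrt(29) + 16*sqrt(17) + 12*sqrt(493))/243

Multiply numerator and denominator by -4*sqrt(17) + sqrt(29).
Denominator becomes -243; numerator becomes -12*sqrt(493) - 16*sqrt(17) + 4*sqrt(29) + 87.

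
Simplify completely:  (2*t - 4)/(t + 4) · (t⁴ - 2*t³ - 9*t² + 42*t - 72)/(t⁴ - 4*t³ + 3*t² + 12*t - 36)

Factor: 2*t - 4 = 2·(t - 2);  t⁴ - 2*t³ - 9*t² + 42*t - 72 = (t² - 3*t + 6)·(t - 3)·(t + 4);  t⁴ - 4*t³ + 3*t² + 12*t - 36 = (t - 3)·(t + 2)·(t² - 3*t + 6)
Cancel the common factors (t² - 3*t + 6), (t + 4), (t - 3).

(2*t - 4)/(t + 2)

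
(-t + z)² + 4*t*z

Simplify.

Expand the square and combine the 4*t*z term.

(t + z)²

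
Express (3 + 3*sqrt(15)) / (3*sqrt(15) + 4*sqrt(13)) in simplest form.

Multiply numerator and denominator by -4*sqrt(13) + 3*sqrt(15).
Denominator becomes -73; numerator becomes -12*sqrt(195) - 12*sqrt(13) + 9*sqrt(15) + 135.

(-135 - 9*sqrt(15) + 12*sqrt(13) + 12*sqrt(195))/73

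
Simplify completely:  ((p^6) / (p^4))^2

Inside the bracket: p^2
Raise to the power 2: p^4

p^4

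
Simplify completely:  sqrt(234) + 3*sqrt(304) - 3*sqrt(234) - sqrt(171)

-6*sqrt(26) + 9*sqrt(19)

sqrt(234) = 3*sqrt(26); 3*sqrt(304) = 12*sqrt(19); 3*sqrt(234) = 9*sqrt(26); sqrt(171) = 3*sqrt(19)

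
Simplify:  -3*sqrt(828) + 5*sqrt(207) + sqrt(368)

sqrt(23)

3*sqrt(828) = 18*sqrt(23); 5*sqrt(207) = 15*sqrt(23); sqrt(368) = 4*sqrt(23)
Combine: (-18 + 15 + 4)·sqrt(23) = sqrt(23)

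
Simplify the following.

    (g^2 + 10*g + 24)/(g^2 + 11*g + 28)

Factor: g^2 + 10*g + 24 = (g + 4)*(g + 6);  g^2 + 11*g + 28 = (g + 4)*(g + 7)
Cancel the common factor (g + 4).

(g + 6)/(g + 7)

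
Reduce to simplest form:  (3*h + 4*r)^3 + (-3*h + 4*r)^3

216*h^2*r + 128*r^3

Binomially expand both and collect terms in (4*r), (3*h).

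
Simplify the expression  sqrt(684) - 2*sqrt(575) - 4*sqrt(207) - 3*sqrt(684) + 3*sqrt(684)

sqrt(684) = 6*sqrt(19); 2*sqrt(575) = 10*sqrt(23); 4*sqrt(207) = 12*sqrt(23); 3*sqrt(684) = 18*sqrt(19); 3*sqrt(684) = 18*sqrt(19)

-22*sqrt(23) + 6*sqrt(19)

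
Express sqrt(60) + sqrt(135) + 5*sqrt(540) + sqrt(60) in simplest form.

37*sqrt(15)

sqrt(60) = 2*sqrt(15); sqrt(135) = 3*sqrt(15); 5*sqrt(540) = 30*sqrt(15); sqrt(60) = 2*sqrt(15)
Combine: (2 + 3 + 30 + 2)·sqrt(15) = 37*sqrt(15)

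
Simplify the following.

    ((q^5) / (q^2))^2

Inside the bracket: q^3
Raise to the power 2: q^6

q^6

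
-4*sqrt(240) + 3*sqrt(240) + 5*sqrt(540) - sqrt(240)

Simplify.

22*sqrt(15)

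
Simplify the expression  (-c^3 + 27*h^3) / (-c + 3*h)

c^2 + 3*c*h + 9*h^2

Factor as (a-b)(a^2+ab+b^2) with a=(3*h), b=c.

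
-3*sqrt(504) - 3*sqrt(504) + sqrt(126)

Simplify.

3*sqrt(504) = 18*sqrt(14); 3*sqrt(504) = 18*sqrt(14); sqrt(126) = 3*sqrt(14)
Combine: (-18 - 18 + 3)·sqrt(14) = -33*sqrt(14)

-33*sqrt(14)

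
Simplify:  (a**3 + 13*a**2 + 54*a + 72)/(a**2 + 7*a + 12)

a + 6

Factor: a**3 + 13*a**2 + 54*a + 72 = (a + 3)*(a + 6)*(a + 4);  a**2 + 7*a + 12 = (a + 3)*(a + 4)
Cancel the common factors (a + 3), (a + 4).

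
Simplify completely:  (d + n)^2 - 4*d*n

(d - n)^2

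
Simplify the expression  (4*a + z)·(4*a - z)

Product of conjugates: (P+Q)(P-Q) = P^2 - Q^2.

16*a² - z²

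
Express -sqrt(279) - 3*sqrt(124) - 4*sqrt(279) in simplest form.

-21*sqrt(31)

sqrt(279) = 3*sqrt(31); 3*sqrt(124) = 6*sqrt(31); 4*sqrt(279) = 12*sqrt(31)
Combine: (-3 - 6 - 12)·sqrt(31) = -21*sqrt(31)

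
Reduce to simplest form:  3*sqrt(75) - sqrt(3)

14*sqrt(3)

3*sqrt(75) = 15*sqrt(3); sqrt(3) = sqrt(3)
Combine: (15 - 1)·sqrt(3) = 14*sqrt(3)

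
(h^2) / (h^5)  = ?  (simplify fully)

Quotient: (h^-3)

h^(-3)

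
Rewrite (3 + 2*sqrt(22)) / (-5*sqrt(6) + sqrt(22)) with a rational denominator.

Multiply numerator and denominator by sqrt(22) + 5*sqrt(6).
Denominator becomes -128; numerator becomes 3*sqrt(22) + 15*sqrt(6) + 44 + 20*sqrt(33).

(-20*sqrt(33) - 44 - 15*sqrt(6) - 3*sqrt(22))/128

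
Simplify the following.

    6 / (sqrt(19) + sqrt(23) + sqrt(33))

(-12*sqrt(14421) + 54*sqrt(33) + 174*sqrt(23) + 222*sqrt(19))/1667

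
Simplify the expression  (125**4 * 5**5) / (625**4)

5**1

125**4 = 5**12; 5**5 = 5**5; 625**4 = 5**16
Combine exponents: 5**1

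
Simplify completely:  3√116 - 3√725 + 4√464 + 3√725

22*√29

3√116 = 6*√29; 3√725 = 15*√29; 4√464 = 16*√29; 3√725 = 15*√29
Combine: (6 - 15 + 16 + 15)·√29 = 22*√29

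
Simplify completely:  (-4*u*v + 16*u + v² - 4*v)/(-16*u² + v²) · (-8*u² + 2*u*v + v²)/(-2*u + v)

Factor: -4*u*v + 16*u + v² - 4*v = (-4*u + v)·(v - 4);  -16*u² + v² = (4*u + v)·(-4*u + v);  -8*u² + 2*u*v + v² = (-2*u + v)·(4*u + v)
Cancel the common factors (4*u + v), (-2*u + v), (-4*u + v).

v - 4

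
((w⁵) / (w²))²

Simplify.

Inside the bracket: w³
Raise to the power 2: w⁶

w⁶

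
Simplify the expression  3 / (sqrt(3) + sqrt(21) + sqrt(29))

Group as (sqrt(21) + sqrt(29)) + sqrt(3); multiply by (sqrt(21) + sqrt(29)) - sqrt(3), then rationalise the remaining surd.

(-18*sqrt(203) - 15*sqrt(29) + 33*sqrt(21) + 141*sqrt(3))/227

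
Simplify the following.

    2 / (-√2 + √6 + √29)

(-50*√6 - 8*√87 + 66*√2 + 42*√29)/393

Group as (√6 + √29) - √2; multiply by (√6 + √29) + √2, then rationalise the remaining surd.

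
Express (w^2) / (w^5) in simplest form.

Quotient: (w^-3)

w^(-3)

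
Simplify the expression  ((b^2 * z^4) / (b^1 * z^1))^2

b^2*z^6

Inside the bracket: b^1 * z^3
Raise to the power 2: b^2 * z^6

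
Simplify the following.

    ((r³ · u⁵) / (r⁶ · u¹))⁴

u^16/r^12

Inside the bracket: (r^-3) · u⁴
Raise to the power 4: (r^-12) · u^16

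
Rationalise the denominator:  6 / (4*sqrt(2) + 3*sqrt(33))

Multiply numerator and denominator by -3*sqrt(33) + 4*sqrt(2).
Denominator becomes -265; numerator becomes -18*sqrt(33) + 24*sqrt(2).

(-24*sqrt(2) + 18*sqrt(33))/265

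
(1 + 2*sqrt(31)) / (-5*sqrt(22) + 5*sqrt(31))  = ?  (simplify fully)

Multiply numerator and denominator by 5*sqrt(22) + 5*sqrt(31).
Denominator becomes 225; numerator becomes 5*sqrt(22) + 5*sqrt(31) + 10*sqrt(682) + 310.

(sqrt(22) + sqrt(31) + 2*sqrt(682) + 62)/45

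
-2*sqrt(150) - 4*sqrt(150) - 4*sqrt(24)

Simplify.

-38*sqrt(6)

2*sqrt(150) = 10*sqrt(6); 4*sqrt(150) = 20*sqrt(6); 4*sqrt(24) = 8*sqrt(6)
Combine: (-10 - 20 - 8)·sqrt(6) = -38*sqrt(6)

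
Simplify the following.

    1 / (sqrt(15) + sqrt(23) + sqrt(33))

Group as (sqrt(15) + sqrt(33)) + sqrt(23); multiply by (sqrt(15) + sqrt(33)) - sqrt(23), then rationalise the remaining surd.

(-6*sqrt(1265) + 5*sqrt(33) + 25*sqrt(23) + 41*sqrt(15))/1355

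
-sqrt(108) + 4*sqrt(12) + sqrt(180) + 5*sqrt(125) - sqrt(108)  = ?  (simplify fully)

sqrt(108) = 6*sqrt(3); 4*sqrt(12) = 8*sqrt(3); sqrt(180) = 6*sqrt(5); 5*sqrt(125) = 25*sqrt(5); sqrt(108) = 6*sqrt(3)

-4*sqrt(3) + 31*sqrt(5)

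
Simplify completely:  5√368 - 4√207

8*√23

5√368 = 20*√23; 4√207 = 12*√23
Combine: (20 - 12)·√23 = 8*√23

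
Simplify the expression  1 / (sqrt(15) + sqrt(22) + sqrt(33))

(-33*sqrt(10) + 2*sqrt(33) + 13*sqrt(22) + 20*sqrt(15))/652

Group as (sqrt(15) + sqrt(22)) + sqrt(33); multiply by (sqrt(15) + sqrt(22)) - sqrt(33), then rationalise the remaining surd.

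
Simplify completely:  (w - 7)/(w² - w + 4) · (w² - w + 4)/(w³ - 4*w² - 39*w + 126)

1/(w² + 3*w - 18)

Factor: w³ - 4*w² - 39*w + 126 = (w - 3)·(w - 7)·(w + 6)
Cancel the common factors (w² - w + 4), (w - 7).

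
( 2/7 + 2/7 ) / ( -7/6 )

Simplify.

-24/49

Numerator: 2/7 + 2/7 = 4/7
Denominator: -7/6 = -7/6
Divide: (4/7) · (-6/7) = -24/49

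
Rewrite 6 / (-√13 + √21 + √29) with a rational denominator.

Group as (√21 + √29) - √13; multiply by (√21 + √29) + √13, then rationalise the remaining surd.

(-222*√13 + 30*√29 + 126*√21 + 12*√7917)/1067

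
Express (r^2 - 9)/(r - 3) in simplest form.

Factor: r^2 - 9 = (r + 3)*(r - 3)
Cancel the common factor (r - 3).

r + 3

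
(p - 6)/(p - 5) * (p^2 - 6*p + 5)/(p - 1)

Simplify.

p - 6

Factor: p^2 - 6*p + 5 = (p - 1)*(p - 5)
Cancel the common factors (p - 5), (p - 1).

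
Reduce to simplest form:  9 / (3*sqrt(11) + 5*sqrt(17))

Multiply numerator and denominator by -3*sqrt(11) + 5*sqrt(17).
Denominator becomes 326; numerator becomes -27*sqrt(11) + 45*sqrt(17).

(-27*sqrt(11) + 45*sqrt(17))/326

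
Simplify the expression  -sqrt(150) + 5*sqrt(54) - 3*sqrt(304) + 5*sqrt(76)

sqrt(150) = 5*sqrt(6); 5*sqrt(54) = 15*sqrt(6); 3*sqrt(304) = 12*sqrt(19); 5*sqrt(76) = 10*sqrt(19)

-2*sqrt(19) + 10*sqrt(6)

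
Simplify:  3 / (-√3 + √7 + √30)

Group as (√7 + √30) - √3; multiply by (√7 + √30) + √3, then rationalise the remaining surd.

(-39*√7 - 9*√70 + 51*√3 + 30*√30)/158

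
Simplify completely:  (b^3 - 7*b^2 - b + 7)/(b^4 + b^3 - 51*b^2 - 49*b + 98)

(b + 1)/(b^2 + 9*b + 14)

Factor: b^3 - 7*b^2 - b + 7 = (b - 7)*(b - 1)*(b + 1);  b^4 + b^3 - 51*b^2 - 49*b + 98 = (b + 7)*(b - 7)*(b - 1)*(b + 2)
Cancel the common factors (b - 1), (b - 7).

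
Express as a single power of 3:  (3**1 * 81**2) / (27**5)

3**1 = 3**1; 81**2 = 3**8; 27**5 = 3**15
Combine exponents: 3**(-6)

3**(-6)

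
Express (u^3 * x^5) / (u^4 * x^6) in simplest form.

1/(u*x)

Quotient: (u^-1) * (x^-1)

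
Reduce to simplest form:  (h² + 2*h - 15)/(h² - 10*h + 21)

Factor: h² + 2*h - 15 = (h - 3)·(h + 5);  h² - 10*h + 21 = (h - 3)·(h - 7)
Cancel the common factor (h - 3).

(h + 5)/(h - 7)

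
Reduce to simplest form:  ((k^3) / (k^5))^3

k^(-6)

Inside the bracket: (k^-2)
Raise to the power 3: (k^-6)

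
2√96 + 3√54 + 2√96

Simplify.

2√96 = 8*√6; 3√54 = 9*√6; 2√96 = 8*√6
Combine: (8 + 9 + 8)·√6 = 25*√6

25*√6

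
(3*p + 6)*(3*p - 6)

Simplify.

9*p^2 - 36

Difference of squares with P = 3*p, Q = 6.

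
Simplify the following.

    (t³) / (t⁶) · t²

Quotient: (t^-3)
Multiply by t²: add exponents.

1/t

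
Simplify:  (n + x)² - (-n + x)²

4*n*x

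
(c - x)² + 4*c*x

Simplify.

(c + x)²

Expand the square and combine the 4*c*x term.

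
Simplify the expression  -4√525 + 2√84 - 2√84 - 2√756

-32*√21

4√525 = 20*√21; 2√84 = 4*√21; 2√84 = 4*√21; 2√756 = 12*√21
Combine: (-20 + 4 - 4 - 12)·√21 = -32*√21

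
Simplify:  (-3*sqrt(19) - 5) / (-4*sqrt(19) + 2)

(13*sqrt(19) + 119)/150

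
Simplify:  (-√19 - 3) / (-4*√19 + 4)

Multiply numerator and denominator by 4 + 4*√19.
Denominator becomes -288; numerator becomes -88 - 16*√19.

(2*√19 + 11)/36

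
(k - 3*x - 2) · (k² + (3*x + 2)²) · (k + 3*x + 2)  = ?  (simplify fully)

(k+(3*x + 2))(k-(3*x + 2)) = k² - 9*x² - 12*x - 4; continue pairing.

k⁴ - 81*x⁴ - 216*x³ - 216*x² - 96*x - 16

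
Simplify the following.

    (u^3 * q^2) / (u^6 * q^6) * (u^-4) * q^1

1/(q^3*u^7)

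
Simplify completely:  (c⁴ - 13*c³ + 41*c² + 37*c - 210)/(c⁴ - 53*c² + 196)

(c² - 8*c + 15)/(c² + 5*c - 14)

Factor: c⁴ - 13*c³ + 41*c² + 37*c - 210 = (c - 5)·(c - 7)·(c - 3)·(c + 2);  c⁴ - 53*c² + 196 = (c + 7)·(c - 2)·(c + 2)·(c - 7)
Cancel the common factors (c - 7), (c + 2).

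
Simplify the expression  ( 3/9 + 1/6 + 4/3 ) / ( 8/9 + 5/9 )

Numerator: 3/9 + 1/6 + 4/3 = 11/6
Denominator: 8/9 + 5/9 = 13/9
Divide: (11/6) · (9/13) = 33/26

33/26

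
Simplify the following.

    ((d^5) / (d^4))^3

d^3

Inside the bracket: d^1
Raise to the power 3: d^3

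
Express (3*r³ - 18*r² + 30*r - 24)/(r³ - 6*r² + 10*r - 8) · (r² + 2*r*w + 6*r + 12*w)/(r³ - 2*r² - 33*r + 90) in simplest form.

Factor: 3*r³ - 18*r² + 30*r - 24 = 3·(r² - 2*r + 2)·(r - 4);  r³ - 6*r² + 10*r - 8 = (r² - 2*r + 2)·(r - 4);  r² + 2*r*w + 6*r + 12*w = (r + 2*w)·(r + 6);  r³ - 2*r² - 33*r + 90 = (r + 6)·(r - 3)·(r - 5)
Cancel the common factors (r² - 2*r + 2), (r - 4), (r + 6).

(3*r + 6*w)/(r² - 8*r + 15)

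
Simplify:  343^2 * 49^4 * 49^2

343^2 = 7^6; 49^4 = 7^8; 49^2 = 7^4
Combine exponents: 7^18

7^18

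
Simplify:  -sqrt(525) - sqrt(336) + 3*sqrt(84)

sqrt(525) = 5*sqrt(21); sqrt(336) = 4*sqrt(21); 3*sqrt(84) = 6*sqrt(21)
Combine: (-5 - 4 + 6)·sqrt(21) = -3*sqrt(21)

-3*sqrt(21)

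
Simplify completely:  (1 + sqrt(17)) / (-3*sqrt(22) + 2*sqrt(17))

Multiply numerator and denominator by 2*sqrt(17) + 3*sqrt(22).
Denominator becomes -130; numerator becomes 2*sqrt(17) + 3*sqrt(22) + 34 + 3*sqrt(374).

(-3*sqrt(374) - 34 - 3*sqrt(22) - 2*sqrt(17))/130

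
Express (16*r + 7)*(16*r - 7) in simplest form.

256*r^2 - 49

(16*r)^2 - (7)^2 = 256*r^2 - 49.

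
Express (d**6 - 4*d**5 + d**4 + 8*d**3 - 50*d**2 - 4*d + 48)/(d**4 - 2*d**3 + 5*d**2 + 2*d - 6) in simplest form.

d**2 - 2*d - 8

Factor: d**6 - 4*d**5 + d**4 + 8*d**3 - 50*d**2 - 4*d + 48 = (d**2 - 2*d + 6)*(d - 4)*(d - 1)*(d + 2)*(d + 1);  d**4 - 2*d**3 + 5*d**2 + 2*d - 6 = (d**2 - 2*d + 6)*(d + 1)*(d - 1)
Cancel the common factors (d**2 - 2*d + 6), (d - 1), (d + 1).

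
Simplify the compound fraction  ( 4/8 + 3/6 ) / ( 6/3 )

Numerator: 4/8 + 3/6 = 1
Denominator: 6/3 = 2
Divide: (1) · (1/2) = 1/2

1/2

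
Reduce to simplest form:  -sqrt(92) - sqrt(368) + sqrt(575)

sqrt(92) = 2*sqrt(23); sqrt(368) = 4*sqrt(23); sqrt(575) = 5*sqrt(23)
Combine: (-2 - 4 + 5)·sqrt(23) = -sqrt(23)

-sqrt(23)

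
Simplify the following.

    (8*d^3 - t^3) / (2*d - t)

(2*d)^3 - t^3 = (2*d - t)(4*d^2 + 2*d*t + t^2).

4*d^2 + 2*d*t + t^2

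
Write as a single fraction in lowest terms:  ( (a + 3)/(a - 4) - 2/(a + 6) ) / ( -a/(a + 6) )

(-a² - 7*a - 26)/(a² - 4*a)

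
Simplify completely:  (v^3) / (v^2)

Quotient: v^1

v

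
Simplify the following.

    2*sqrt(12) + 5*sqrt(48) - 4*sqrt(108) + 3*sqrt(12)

6*sqrt(3)

2*sqrt(12) = 4*sqrt(3); 5*sqrt(48) = 20*sqrt(3); 4*sqrt(108) = 24*sqrt(3); 3*sqrt(12) = 6*sqrt(3)
Combine: (4 + 20 - 24 + 6)·sqrt(3) = 6*sqrt(3)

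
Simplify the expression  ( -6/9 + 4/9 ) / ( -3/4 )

8/27

Numerator: -6/9 + 4/9 = -2/9
Denominator: -3/4 = -3/4
Divide: (-2/9) · (-4/3) = 8/27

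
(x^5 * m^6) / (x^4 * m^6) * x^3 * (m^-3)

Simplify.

x^4/m^3

Quotient: x^1
Multiply by x^3 * (m^-3): add exponents.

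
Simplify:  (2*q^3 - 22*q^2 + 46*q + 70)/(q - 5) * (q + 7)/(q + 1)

2*q^2 - 98

Factor: 2*q^3 - 22*q^2 + 46*q + 70 = 2*(q + 1)*(q - 7)*(q - 5)
Cancel the common factors (q - 5), (q + 1).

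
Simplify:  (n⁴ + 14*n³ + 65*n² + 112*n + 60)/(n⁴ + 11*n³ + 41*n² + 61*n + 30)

Factor: n⁴ + 14*n³ + 65*n² + 112*n + 60 = (n + 2)·(n + 5)·(n + 6)·(n + 1);  n⁴ + 11*n³ + 41*n² + 61*n + 30 = (n + 3)·(n + 1)·(n + 2)·(n + 5)
Cancel the common factors (n + 1), (n + 2), (n + 5).

(n + 6)/(n + 3)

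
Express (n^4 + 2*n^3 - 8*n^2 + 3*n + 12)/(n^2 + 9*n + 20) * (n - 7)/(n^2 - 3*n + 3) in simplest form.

(n^2 - 6*n - 7)/(n + 5)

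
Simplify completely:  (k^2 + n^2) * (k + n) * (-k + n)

Pair the conjugate factors: (n+k)(n-k) = -k^2 + n^2, then repeat with the next factor.

-k^4 + n^4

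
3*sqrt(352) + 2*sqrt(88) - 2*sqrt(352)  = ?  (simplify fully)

8*sqrt(22)

3*sqrt(352) = 12*sqrt(22); 2*sqrt(88) = 4*sqrt(22); 2*sqrt(352) = 8*sqrt(22)
Combine: (12 + 4 - 8)·sqrt(22) = 8*sqrt(22)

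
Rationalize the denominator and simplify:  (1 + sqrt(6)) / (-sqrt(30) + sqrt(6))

Multiply numerator and denominator by sqrt(6) + sqrt(30).
Denominator becomes -24; numerator becomes sqrt(6) + sqrt(30) + 6 + 6*sqrt(5).

(-6*sqrt(5) - 6 - sqrt(30) - sqrt(6))/24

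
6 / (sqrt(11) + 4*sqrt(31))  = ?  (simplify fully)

Multiply numerator and denominator by -4*sqrt(31) + sqrt(11).
Denominator becomes -485; numerator becomes -24*sqrt(31) + 6*sqrt(11).

(-6*sqrt(11) + 24*sqrt(31))/485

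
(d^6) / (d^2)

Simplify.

Quotient: d^4

d^4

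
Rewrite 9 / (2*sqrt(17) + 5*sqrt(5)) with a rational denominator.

Multiply numerator and denominator by -2*sqrt(17) + 5*sqrt(5).
Denominator becomes 57; numerator becomes -18*sqrt(17) + 45*sqrt(5).

(-6*sqrt(17) + 15*sqrt(5))/19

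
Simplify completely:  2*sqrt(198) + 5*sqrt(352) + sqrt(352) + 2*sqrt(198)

36*sqrt(22)

2*sqrt(198) = 6*sqrt(22); 5*sqrt(352) = 20*sqrt(22); sqrt(352) = 4*sqrt(22); 2*sqrt(198) = 6*sqrt(22)
Combine: (6 + 20 + 4 + 6)·sqrt(22) = 36*sqrt(22)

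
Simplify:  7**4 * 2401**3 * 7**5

7**21

7**4 = 7**4; 2401**3 = 7**12; 7**5 = 7**5
Combine exponents: 7**21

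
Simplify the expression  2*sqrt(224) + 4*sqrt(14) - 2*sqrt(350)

2*sqrt(14)

2*sqrt(224) = 8*sqrt(14); 4*sqrt(14) = 4*sqrt(14); 2*sqrt(350) = 10*sqrt(14)
Combine: (8 + 4 - 10)·sqrt(14) = 2*sqrt(14)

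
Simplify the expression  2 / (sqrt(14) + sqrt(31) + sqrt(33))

Group as (sqrt(31) + sqrt(33)) + sqrt(14); multiply by (sqrt(31) + sqrt(33)) - sqrt(14), then rationalise the remaining surd.

(-sqrt(14322) + 6*sqrt(33) + 8*sqrt(31) + 25*sqrt(14))/398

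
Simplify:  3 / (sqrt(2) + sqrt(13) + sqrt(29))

Group as (sqrt(13) + sqrt(29)) + sqrt(2); multiply by (sqrt(13) + sqrt(29)) - sqrt(2), then rationalise the remaining surd.

(-27*sqrt(13) - 60*sqrt(2) + 3*sqrt(754) + 21*sqrt(29))/46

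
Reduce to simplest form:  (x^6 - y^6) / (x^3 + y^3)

x^3 - y^3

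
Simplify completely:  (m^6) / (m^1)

m^5

Quotient: m^5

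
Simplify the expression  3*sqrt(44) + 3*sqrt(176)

18*sqrt(11)

3*sqrt(44) = 6*sqrt(11); 3*sqrt(176) = 12*sqrt(11)
Combine: (6 + 12)·sqrt(11) = 18*sqrt(11)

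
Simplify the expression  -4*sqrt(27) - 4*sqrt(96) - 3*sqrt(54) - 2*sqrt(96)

-33*sqrt(6) - 12*sqrt(3)

4*sqrt(27) = 12*sqrt(3); 4*sqrt(96) = 16*sqrt(6); 3*sqrt(54) = 9*sqrt(6); 2*sqrt(96) = 8*sqrt(6)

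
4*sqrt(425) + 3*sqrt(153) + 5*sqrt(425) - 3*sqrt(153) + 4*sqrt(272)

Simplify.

4*sqrt(425) = 20*sqrt(17); 3*sqrt(153) = 9*sqrt(17); 5*sqrt(425) = 25*sqrt(17); 3*sqrt(153) = 9*sqrt(17); 4*sqrt(272) = 16*sqrt(17)
Combine: (20 + 9 + 25 - 9 + 16)·sqrt(17) = 61*sqrt(17)

61*sqrt(17)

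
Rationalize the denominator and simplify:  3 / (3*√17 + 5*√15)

(-3*√17 + 5*√15)/74

Multiply numerator and denominator by -5*√15 + 3*√17.
Denominator becomes -222; numerator becomes -15*√15 + 9*√17.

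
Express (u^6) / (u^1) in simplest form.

u^5

Quotient: u^5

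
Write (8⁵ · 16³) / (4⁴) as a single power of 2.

8⁵ = 2^15; 16³ = 2^12; 4⁴ = 2^8
Combine exponents: 2^19

2^19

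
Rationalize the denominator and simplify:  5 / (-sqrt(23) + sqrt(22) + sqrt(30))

(-145*sqrt(23) + 75*sqrt(30) + 155*sqrt(22) + 20*sqrt(3795))/1799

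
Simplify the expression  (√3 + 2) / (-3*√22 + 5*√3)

(-6*√22 - 3*√66 - 10*√3 - 15)/123

Multiply numerator and denominator by 5*√3 + 3*√22.
Denominator becomes -123; numerator becomes 15 + 10*√3 + 3*√66 + 6*√22.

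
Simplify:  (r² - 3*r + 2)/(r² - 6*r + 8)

(r - 1)/(r - 4)

Factor: r² - 3*r + 2 = (r - 1)·(r - 2);  r² - 6*r + 8 = (r - 4)·(r - 2)
Cancel the common factor (r - 2).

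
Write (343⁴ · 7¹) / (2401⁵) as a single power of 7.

343⁴ = 7^12; 7¹ = 7^1; 2401⁵ = 7^20
Combine exponents: 7^(-7)

7^(-7)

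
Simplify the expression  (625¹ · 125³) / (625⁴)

625¹ = 5^4; 125³ = 5^9; 625⁴ = 5^16
Combine exponents: 5^(-3)

5^(-3)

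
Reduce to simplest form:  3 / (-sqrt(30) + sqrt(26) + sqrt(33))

Group as (sqrt(26) + sqrt(33)) - sqrt(30); multiply by (sqrt(26) + sqrt(33)) + sqrt(30), then rationalise the remaining surd.

(-87*sqrt(30) + 69*sqrt(33) + 111*sqrt(26) + 36*sqrt(715))/2591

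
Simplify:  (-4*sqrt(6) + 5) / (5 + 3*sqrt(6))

Multiply numerator and denominator by -3*sqrt(6) + 5.
Denominator becomes -29; numerator becomes -35*sqrt(6) + 97.

(-97 + 35*sqrt(6))/29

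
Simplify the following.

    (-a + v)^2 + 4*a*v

Expand the square and combine the 4*a*v term.

(a + v)^2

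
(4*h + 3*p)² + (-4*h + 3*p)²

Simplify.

Write as f((3*p),(4*h)) + f((3*p),-(4*h)) and expand.

32*h² + 18*p²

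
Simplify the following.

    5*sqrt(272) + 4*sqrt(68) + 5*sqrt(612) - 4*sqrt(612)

5*sqrt(272) = 20*sqrt(17); 4*sqrt(68) = 8*sqrt(17); 5*sqrt(612) = 30*sqrt(17); 4*sqrt(612) = 24*sqrt(17)
Combine: (20 + 8 + 30 - 24)·sqrt(17) = 34*sqrt(17)

34*sqrt(17)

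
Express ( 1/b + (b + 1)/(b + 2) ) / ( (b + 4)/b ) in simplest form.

Numerator: 1/b + (b + 1)/(b + 2) = (b² + 2*b + 2)/(b² + 2*b)
Denominator: (b + 4)/b = (b + 4)/b
Divide: ((b² + 2*b + 2)/(b² + 2*b)) · (b/(b + 4)) = (b² + 2*b + 2)/(b² + 6*b + 8)

(b² + 2*b + 2)/(b² + 6*b + 8)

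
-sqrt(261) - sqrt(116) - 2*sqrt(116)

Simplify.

-9*sqrt(29)

sqrt(261) = 3*sqrt(29); sqrt(116) = 2*sqrt(29); 2*sqrt(116) = 4*sqrt(29)
Combine: (-3 - 2 - 4)·sqrt(29) = -9*sqrt(29)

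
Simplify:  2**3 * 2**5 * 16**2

2**16

2**3 = 2**3; 2**5 = 2**5; 16**2 = 2**8
Combine exponents: 2**16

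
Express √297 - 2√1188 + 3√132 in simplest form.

√297 = 3*√33; 2√1188 = 12*√33; 3√132 = 6*√33
Combine: (3 - 12 + 6)·√33 = -3*√33

-3*√33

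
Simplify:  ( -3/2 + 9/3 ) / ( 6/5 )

Numerator: -3/2 + 9/3 = 3/2
Denominator: 6/5 = 6/5
Divide: (3/2) · (5/6) = 5/4

5/4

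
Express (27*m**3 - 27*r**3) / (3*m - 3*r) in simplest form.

9*m**2 + 9*m*r + 9*r**2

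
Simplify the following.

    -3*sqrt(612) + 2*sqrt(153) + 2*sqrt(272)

-4*sqrt(17)

3*sqrt(612) = 18*sqrt(17); 2*sqrt(153) = 6*sqrt(17); 2*sqrt(272) = 8*sqrt(17)
Combine: (-18 + 6 + 8)·sqrt(17) = -4*sqrt(17)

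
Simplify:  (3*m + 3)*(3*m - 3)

(3*m)^2 - (3)^2 = 9*m^2 - 9.

9*m^2 - 9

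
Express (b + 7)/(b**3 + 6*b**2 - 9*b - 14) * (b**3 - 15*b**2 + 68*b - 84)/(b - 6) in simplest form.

(b - 7)/(b + 1)

Factor: b**3 + 6*b**2 - 9*b - 14 = (b + 1)*(b + 7)*(b - 2);  b**3 - 15*b**2 + 68*b - 84 = (b - 6)*(b - 7)*(b - 2)
Cancel the common factors (b + 7), (b - 6), (b - 2).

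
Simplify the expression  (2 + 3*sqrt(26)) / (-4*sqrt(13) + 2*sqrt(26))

(-39*sqrt(2) - 39 - 2*sqrt(13) - sqrt(26))/26

Multiply numerator and denominator by 2*sqrt(26) + 4*sqrt(13).
Denominator becomes -104; numerator becomes 4*sqrt(26) + 8*sqrt(13) + 156 + 156*sqrt(2).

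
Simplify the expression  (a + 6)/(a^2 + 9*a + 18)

Factor: a^2 + 9*a + 18 = (a + 6)*(a + 3)
Cancel the common factor (a + 6).

1/(a + 3)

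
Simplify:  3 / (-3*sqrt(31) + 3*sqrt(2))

Multiply numerator and denominator by 3*sqrt(2) + 3*sqrt(31).
Denominator becomes -261; numerator becomes 9*sqrt(2) + 9*sqrt(31).

(-sqrt(31) - sqrt(2))/29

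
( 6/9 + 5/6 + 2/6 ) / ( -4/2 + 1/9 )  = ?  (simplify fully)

-33/34

Numerator: 6/9 + 5/6 + 2/6 = 11/6
Denominator: -4/2 + 1/9 = -17/9
Divide: (11/6) · (-9/17) = -33/34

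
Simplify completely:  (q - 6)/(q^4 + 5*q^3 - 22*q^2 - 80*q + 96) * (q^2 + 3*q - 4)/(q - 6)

Factor: q^4 + 5*q^3 - 22*q^2 - 80*q + 96 = (q + 4)*(q + 6)*(q - 4)*(q - 1);  q^2 + 3*q - 4 = (q + 4)*(q - 1)
Cancel the common factors (q - 1), (q - 6), (q + 4).

1/(q^2 + 2*q - 24)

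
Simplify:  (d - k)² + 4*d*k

(d + k)²

Expand the square and combine the 4*d*k term.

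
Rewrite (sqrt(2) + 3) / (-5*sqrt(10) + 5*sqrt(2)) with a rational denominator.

(-3*sqrt(10) - 2*sqrt(5) - 3*sqrt(2) - 2)/40

Multiply numerator and denominator by 5*sqrt(2) + 5*sqrt(10).
Denominator becomes -200; numerator becomes 10 + 15*sqrt(2) + 10*sqrt(5) + 15*sqrt(10).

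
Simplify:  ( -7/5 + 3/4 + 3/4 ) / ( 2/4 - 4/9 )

9/5

Numerator: -7/5 + 3/4 + 3/4 = 1/10
Denominator: 2/4 - 4/9 = 1/18
Divide: (1/10) · (18) = 9/5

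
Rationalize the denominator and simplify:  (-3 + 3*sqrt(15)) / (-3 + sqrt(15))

sqrt(15) + 6

Multiply numerator and denominator by -sqrt(15) - 3.
Denominator becomes -6; numerator becomes -36 - 6*sqrt(15).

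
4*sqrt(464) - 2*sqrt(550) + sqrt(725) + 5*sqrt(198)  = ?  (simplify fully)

5*sqrt(22) + 21*sqrt(29)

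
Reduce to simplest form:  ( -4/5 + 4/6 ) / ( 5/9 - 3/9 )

-3/5

Numerator: -4/5 + 4/6 = -2/15
Denominator: 5/9 - 3/9 = 2/9
Divide: (-2/15) · (9/2) = -3/5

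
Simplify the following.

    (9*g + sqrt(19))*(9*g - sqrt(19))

81*g**2 - 19

Product of conjugates: (P+Q)(P-Q) = P**2 - Q**2.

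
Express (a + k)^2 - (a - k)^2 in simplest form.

Write as f(a,k) - f(a,-k) and expand.

4*a*k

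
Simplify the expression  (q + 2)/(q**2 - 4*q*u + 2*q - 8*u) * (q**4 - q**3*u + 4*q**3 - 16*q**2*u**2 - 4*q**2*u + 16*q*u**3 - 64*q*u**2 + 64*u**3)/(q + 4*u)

Factor: q**2 - 4*q*u + 2*q - 8*u = (q + 2)*(q - 4*u);  q**4 - q**3*u + 4*q**3 - 16*q**2*u**2 - 4*q**2*u + 16*q*u**3 - 64*q*u**2 + 64*u**3 = (q + 4*u)*(q + 4)*(q - 4*u)*(q - u)
Cancel the common factors (q - 4*u), (q + 4*u), (q + 2).

q**2 - q*u + 4*q - 4*u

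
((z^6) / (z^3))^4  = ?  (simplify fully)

z^12

Inside the bracket: z^3
Raise to the power 4: z^12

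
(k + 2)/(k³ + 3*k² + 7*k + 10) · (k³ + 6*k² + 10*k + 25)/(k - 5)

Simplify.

(k + 5)/(k - 5)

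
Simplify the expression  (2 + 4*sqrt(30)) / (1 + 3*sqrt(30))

(2*sqrt(30) + 358)/269

Multiply numerator and denominator by -3*sqrt(30) + 1.
Denominator becomes -269; numerator becomes -358 - 2*sqrt(30).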